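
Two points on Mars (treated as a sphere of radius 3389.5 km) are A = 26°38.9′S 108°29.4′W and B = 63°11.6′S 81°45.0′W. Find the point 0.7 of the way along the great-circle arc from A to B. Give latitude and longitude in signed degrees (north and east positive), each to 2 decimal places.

-52.94°, -94.24°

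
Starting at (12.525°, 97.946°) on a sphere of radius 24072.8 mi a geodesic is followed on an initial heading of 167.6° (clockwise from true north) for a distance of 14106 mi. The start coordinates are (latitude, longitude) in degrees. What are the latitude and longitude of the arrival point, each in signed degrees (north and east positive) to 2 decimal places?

Angular distance δ = d/R = 14106/24072.8 = 0.58597 rad; initial bearing θ = 2.9252 rad.
sin φ₂ = sin φ₁ cos δ + cos φ₁ sin δ cos θ = (0.2169)(0.8332) + (0.9762)(0.5530)(-0.9767) = -0.3466, so φ₂ = -20.28°.
Δλ = atan2(sin θ sin δ cos φ₁, cos δ − sin φ₁ sin φ₂) = atan2(0.1159, 0.9083) = 7.273°.
λ₂ = 97.946° + 7.273° = 105.22°.

-20.28°, 105.22°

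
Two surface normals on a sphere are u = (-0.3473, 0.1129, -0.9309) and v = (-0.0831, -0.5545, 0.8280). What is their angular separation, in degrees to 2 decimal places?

143.57°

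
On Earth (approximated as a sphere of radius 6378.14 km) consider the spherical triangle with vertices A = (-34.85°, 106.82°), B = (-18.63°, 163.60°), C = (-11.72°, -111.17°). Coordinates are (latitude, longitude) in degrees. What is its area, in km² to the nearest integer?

31476902 km²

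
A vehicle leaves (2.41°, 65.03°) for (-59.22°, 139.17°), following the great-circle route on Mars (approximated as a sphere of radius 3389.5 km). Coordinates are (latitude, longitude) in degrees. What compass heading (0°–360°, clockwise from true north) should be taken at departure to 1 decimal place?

150.3°

Δλ = 74.140° = 1.2940 rad.
y = sin Δλ · cos φ₂ = (0.9619)(0.5117) = 0.4923
x = cos φ₁ sin φ₂ − sin φ₁ cos φ₂ cos Δλ = (0.9991)(-0.8591) − (0.0421)(0.5117)(0.2733) = -0.8643
θ = atan2(y, x) = 150.34°, so the bearing is 150.3°.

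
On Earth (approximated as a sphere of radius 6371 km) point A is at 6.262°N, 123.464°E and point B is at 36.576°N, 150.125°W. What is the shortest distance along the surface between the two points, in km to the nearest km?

9273 km

Let φ₁ = 0.1093 rad, φ₂ = 0.6384 rad, and Δλ = 1.5082 rad.
cos c = sin φ₁ sin φ₂ + cos φ₁ cos φ₂ cos Δλ = (0.1091)(0.5959) + (0.9940)(0.8031)(0.0626) = 0.11497,
so c = arccos(0.11497) = 1.45557 rad.
Distance = R·c = 6371 × 1.4556 ≈ 9273 km.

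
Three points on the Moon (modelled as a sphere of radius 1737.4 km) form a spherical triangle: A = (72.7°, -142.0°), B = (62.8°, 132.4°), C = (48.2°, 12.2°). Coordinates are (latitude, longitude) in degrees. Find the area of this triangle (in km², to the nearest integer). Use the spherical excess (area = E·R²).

886178 km²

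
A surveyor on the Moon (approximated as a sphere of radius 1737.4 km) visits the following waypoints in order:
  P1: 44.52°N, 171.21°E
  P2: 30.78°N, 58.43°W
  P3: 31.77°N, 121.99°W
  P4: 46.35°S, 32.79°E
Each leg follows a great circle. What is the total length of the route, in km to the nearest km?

9141 km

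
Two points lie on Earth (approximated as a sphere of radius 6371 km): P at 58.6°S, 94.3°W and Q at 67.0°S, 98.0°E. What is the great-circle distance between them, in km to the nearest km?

Let φ₁ = -1.0228 rad, φ₂ = -1.1694 rad, and Δλ = -2.9269 rad.
Haversine: a = sin²(Δφ/2) + cos φ₁ cos φ₂ sin²(Δλ/2) = 0.0054 + (0.5210)(0.3907)(0.9885) = 0.20660.
Central angle c = 2·arcsin(√a) = 0.94370 rad.
Distance = R·c = 6371 × 0.9437 ≈ 6012 km.

6012 km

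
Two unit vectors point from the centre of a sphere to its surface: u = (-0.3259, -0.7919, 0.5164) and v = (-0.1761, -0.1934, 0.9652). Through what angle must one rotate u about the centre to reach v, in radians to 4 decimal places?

u·v = 0.7090; |u| = 1.0000, |v| = 1.0000.
cos θ = (u·v)/(|u||v|) = 0.7090, so θ = 0.7828 rad.

0.7828 rad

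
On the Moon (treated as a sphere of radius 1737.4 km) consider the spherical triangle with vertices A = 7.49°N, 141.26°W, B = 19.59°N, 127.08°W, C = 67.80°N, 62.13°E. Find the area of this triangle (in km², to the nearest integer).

904154 km²

Side lengths (central angles): a = 1.6118, b = 1.7958, c = 0.3197 rad; semiperimeter s = 1.8637.
By l'Huilier's theorem, tan(E/4) = √[tan(s/2) tan((s−a)/2) tan((s−b)/2) tan((s−c)/2)], giving spherical excess E = 0.2995 rad.
Area = E·R² = 0.2995 × (1737.4)² ≈ 904154 km².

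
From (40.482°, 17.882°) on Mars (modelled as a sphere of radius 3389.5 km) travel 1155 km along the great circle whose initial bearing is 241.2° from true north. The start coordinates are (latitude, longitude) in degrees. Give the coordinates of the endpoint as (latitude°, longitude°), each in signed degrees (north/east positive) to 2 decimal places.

Angular distance δ = d/R = 1155/3389.5 = 0.34076 rad; initial bearing θ = 4.2097 rad.
sin φ₂ = sin φ₁ cos δ + cos φ₁ sin δ cos θ = (0.6492)(0.9425) + (0.7606)(0.3342)(-0.4818) = 0.4894, so φ₂ = 29.30°.
Δλ = atan2(sin θ sin δ cos φ₁, cos δ − sin φ₁ sin φ₂) = atan2(-0.2228, 0.6248) = -19.623°.
λ₂ = 17.882° − 19.623° = -1.74°.

29.30°, -1.74°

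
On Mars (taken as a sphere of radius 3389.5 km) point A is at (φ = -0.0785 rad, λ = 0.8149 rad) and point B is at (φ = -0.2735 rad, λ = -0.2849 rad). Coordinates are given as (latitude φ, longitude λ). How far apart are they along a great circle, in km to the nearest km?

With latitudes φ₁ = -4.498°, φ₂ = -15.670° and longitude difference Δλ = -63.014°:
cos c = sin φ₁ sin φ₂ + cos φ₁ cos φ₂ cos Δλ = (-0.0784)(-0.2701) + (0.9969)(0.9628)(0.4538) = 0.45674,
so c = arccos(0.45674) = 1.09646 rad.
Distance = R·c = 3389.5 × 1.0965 ≈ 3716 km.

3716 km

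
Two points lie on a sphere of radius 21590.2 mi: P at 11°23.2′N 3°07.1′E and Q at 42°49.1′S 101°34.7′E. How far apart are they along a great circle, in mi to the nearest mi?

39146 mi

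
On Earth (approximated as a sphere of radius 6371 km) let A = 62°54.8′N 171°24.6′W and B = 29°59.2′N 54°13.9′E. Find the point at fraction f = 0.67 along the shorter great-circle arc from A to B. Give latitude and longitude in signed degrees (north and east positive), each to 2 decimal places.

54.28°, 68.85°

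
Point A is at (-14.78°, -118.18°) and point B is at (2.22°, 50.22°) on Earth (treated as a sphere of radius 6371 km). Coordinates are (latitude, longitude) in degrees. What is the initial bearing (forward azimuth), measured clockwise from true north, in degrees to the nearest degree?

With φ₁ = -0.2580, φ₂ = 0.0387, Δλ = 2.9391 rad, the forward-azimuth formula gives
θ = atan2( sin Δλ cos φ₂ , cos φ₁ sin φ₂ − sin φ₁ cos φ₂ cos Δλ ) = atan2(0.2009, -0.2123) = 136.57°.
So the initial bearing is 137°.

137°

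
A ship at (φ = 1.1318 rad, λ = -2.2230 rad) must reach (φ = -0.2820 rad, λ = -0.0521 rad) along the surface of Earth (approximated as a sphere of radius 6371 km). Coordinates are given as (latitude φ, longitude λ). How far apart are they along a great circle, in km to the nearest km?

13215 km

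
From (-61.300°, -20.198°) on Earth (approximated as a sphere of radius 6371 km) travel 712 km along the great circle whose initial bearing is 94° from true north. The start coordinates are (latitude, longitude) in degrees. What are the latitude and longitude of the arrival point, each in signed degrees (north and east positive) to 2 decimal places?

Angular distance δ = d/R = 712/6371 = 0.11176 rad; initial bearing θ = 1.6406 rad.
sin φ₂ = sin φ₁ cos δ + cos φ₁ sin δ cos θ = (-0.8771)(0.9938) + (0.4802)(0.1115)(-0.0698) = -0.8754, so φ₂ = -61.09°.
Δλ = atan2(sin θ sin δ cos φ₁, cos δ − sin φ₁ sin φ₂) = atan2(0.0534, 0.2259) = 13.306°.
λ₂ = -20.198° + 13.306° = -6.89°.

-61.09°, -6.89°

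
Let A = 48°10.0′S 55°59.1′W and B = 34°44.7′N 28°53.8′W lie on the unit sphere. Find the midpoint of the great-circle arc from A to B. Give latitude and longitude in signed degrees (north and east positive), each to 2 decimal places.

-6.90°, -41.01°

The central angle between A and B is δ = 1.5075 rad.
With f = 0.5, the slerp weights are sin((1−f)δ)/sin δ = 0.6857 and sin(fδ)/sin δ = 0.6857.
Weighted sum of the unit vectors: (0.6857)·(0.3731,-0.5528,-0.7451) + (0.6857)·(0.7194,-0.3971,0.5699) = (0.7492, -0.6514, -0.1201).
Converting back: φ = atan2(z, √(x²+y²)) = -6.90°, λ = atan2(y, x) = -41.01°.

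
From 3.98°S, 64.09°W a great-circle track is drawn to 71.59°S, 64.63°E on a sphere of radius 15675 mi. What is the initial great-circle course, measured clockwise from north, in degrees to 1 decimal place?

165.6°

Δλ = 128.720° = 2.2466 rad.
y = sin Δλ · cos φ₂ = (0.7802)(0.3158) = 0.2464
x = cos φ₁ sin φ₂ − sin φ₁ cos φ₂ cos Δλ = (0.9976)(-0.9488) − (-0.0694)(0.3158)(-0.6255) = -0.9602
θ = atan2(y, x) = 165.61°, so the bearing is 165.6°.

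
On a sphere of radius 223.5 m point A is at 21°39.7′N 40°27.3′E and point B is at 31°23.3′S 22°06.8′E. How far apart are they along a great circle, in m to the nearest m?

With latitudes φ₁ = 21.662°, φ₂ = -31.388° and longitude difference Δλ = -18.342°:
cos c = sin φ₁ sin φ₂ + cos φ₁ cos φ₂ cos Δλ = (0.3691)(-0.5208) + (0.9294)(0.8537)(0.9492) = 0.56081,
so c = arccos(0.56081) = 0.97543 rad.
Distance = R·c = 223.5 × 0.9754 ≈ 218 m.

218 m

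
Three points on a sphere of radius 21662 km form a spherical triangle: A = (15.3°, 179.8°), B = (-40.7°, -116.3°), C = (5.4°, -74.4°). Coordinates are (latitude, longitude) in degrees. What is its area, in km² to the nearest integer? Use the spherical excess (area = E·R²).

482025249 km²

Side lengths (central angles): a = 1.0467, b = 1.8097, c = 1.4206 rad; semiperimeter s = 2.1385.
By l'Huilier's theorem, tan(E/4) = √[tan(s/2) tan((s−a)/2) tan((s−b)/2) tan((s−c)/2)], giving spherical excess E = 1.0272 rad.
Area = E·R² = 1.0272 × (21662)² ≈ 482025249 km².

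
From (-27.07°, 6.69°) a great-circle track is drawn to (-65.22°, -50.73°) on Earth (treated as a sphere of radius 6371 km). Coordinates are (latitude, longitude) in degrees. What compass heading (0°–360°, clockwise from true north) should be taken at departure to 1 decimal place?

Δλ = -57.420° = -1.0022 rad.
y = sin Δλ · cos φ₂ = (-0.8426)(0.4191) = -0.3532
x = cos φ₁ sin φ₂ − sin φ₁ cos φ₂ cos Δλ = (0.8905)(-0.9079) − (-0.4551)(0.4191)(0.5385) = -0.7058
θ = atan2(y, x) = -153.42°; adding 360° gives 206.6°.

206.6°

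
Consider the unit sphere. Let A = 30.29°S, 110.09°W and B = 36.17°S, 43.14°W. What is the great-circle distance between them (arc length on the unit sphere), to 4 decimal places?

With latitudes φ₁ = -30.290°, φ₂ = -36.170° and longitude difference Δλ = 66.950°:
cos c = sin φ₁ sin φ₂ + cos φ₁ cos φ₂ cos Δλ = (-0.5044)(-0.5902) + (0.8635)(0.8073)(0.3915) = 0.57060,
so c = arccos(0.57060) = 0.96356 rad.
On the unit sphere the arc length equals the central angle: 0.9636.

0.9636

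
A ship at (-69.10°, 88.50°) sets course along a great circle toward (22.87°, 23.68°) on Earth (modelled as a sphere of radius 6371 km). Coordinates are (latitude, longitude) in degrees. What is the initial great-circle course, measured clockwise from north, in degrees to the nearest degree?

301°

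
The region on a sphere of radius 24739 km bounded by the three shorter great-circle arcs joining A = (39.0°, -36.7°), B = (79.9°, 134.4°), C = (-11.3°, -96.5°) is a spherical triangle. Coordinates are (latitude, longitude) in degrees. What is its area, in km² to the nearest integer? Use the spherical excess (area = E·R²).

571923270 km²

Side lengths (central angles): a = 1.8769, b = 1.3077, c = 1.0645 rad; semiperimeter s = 2.1246.
By l'Huilier's theorem, tan(E/4) = √[tan(s/2) tan((s−a)/2) tan((s−b)/2) tan((s−c)/2)], giving spherical excess E = 0.9345 rad.
Area = E·R² = 0.9345 × (24739)² ≈ 571923270 km².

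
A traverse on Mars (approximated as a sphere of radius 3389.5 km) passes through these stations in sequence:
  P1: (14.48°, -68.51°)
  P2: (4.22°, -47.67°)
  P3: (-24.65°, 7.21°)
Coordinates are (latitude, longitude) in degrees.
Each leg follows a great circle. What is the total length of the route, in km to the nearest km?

Leg P1→P2: central angle 0.4006 rad, distance 1357.7 km.
Leg P2→P3: central angle 1.0578 rad, distance 3585.5 km.
Total: 1357.7 + 3585.5 ≈ 4943 km.

4943 km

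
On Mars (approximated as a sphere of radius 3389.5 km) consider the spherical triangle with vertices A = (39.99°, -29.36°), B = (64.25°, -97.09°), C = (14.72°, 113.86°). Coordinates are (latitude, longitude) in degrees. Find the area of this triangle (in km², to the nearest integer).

11367450 km²

Side lengths (central angles): a = 1.7027, b = 2.0155, c = 0.7884 rad; semiperimeter s = 2.2533.
By l'Huilier's theorem, tan(E/4) = √[tan(s/2) tan((s−a)/2) tan((s−b)/2) tan((s−c)/2)], giving spherical excess E = 0.9894 rad.
Area = E·R² = 0.9894 × (3389.5)² ≈ 11367450 km².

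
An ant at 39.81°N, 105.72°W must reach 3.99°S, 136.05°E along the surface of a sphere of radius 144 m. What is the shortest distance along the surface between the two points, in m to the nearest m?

287 m

Let φ₁ = 0.6948 rad, φ₂ = -0.0696 rad, and Δλ = -2.0635 rad.
Haversine: a = sin²(Δφ/2) + cos φ₁ cos φ₂ sin²(Δλ/2) = 0.1391 + (0.7682)(0.9976)(0.7365) = 0.70351.
Central angle c = 2·arcsin(√a) = 1.98999 rad.
Distance = R·c = 144 × 1.9900 ≈ 287 m.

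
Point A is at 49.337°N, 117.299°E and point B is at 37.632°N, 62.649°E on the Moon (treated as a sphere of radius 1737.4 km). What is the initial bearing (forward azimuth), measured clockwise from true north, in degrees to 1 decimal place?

274.5°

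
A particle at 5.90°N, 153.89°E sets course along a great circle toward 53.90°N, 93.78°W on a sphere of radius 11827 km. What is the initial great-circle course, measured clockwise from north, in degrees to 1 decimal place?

Δλ = 112.330° = 1.9605 rad.
y = sin Δλ · cos φ₂ = (0.9250)(0.5892) = 0.5450
x = cos φ₁ sin φ₂ − sin φ₁ cos φ₂ cos Δλ = (0.9947)(0.8080) − (0.1028)(0.5892)(-0.3799) = 0.8267
θ = atan2(y, x) = 33.39°, so the bearing is 33.4°.

33.4°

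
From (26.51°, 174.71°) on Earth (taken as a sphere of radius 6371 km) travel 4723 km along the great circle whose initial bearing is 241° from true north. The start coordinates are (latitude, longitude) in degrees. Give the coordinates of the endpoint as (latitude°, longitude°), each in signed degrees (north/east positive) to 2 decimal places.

Angular distance δ = d/R = 4723/6371 = 0.74133 rad; initial bearing θ = 4.2062 rad.
sin φ₂ = sin φ₁ cos δ + cos φ₁ sin δ cos θ = (0.4464)(0.7376) + (0.8949)(0.6753)(-0.4848) = 0.0363, so φ₂ = 2.08°.
Δλ = atan2(sin θ sin δ cos φ₁, cos δ − sin φ₁ sin φ₂) = atan2(-0.5285, 0.7214) = -36.227°.
λ₂ = 174.710° − 36.227° = 138.48°.

2.08°, 138.48°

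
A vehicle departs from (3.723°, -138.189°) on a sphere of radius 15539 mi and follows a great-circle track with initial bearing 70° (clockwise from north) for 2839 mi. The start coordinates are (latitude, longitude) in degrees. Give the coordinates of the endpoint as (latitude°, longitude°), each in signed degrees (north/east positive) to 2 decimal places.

7.23°, -128.28°

Angular distance δ = d/R = 2839/15539 = 0.18270 rad; initial bearing θ = 1.2217 rad.
sin φ₂ = sin φ₁ cos δ + cos φ₁ sin δ cos θ = (0.0649)(0.9834) + (0.9979)(0.1817)(0.3420) = 0.1259, so φ₂ = 7.23°.
Δλ = atan2(sin θ sin δ cos φ₁, cos δ − sin φ₁ sin φ₂) = atan2(0.1704, 0.9752) = 9.910°.
λ₂ = -138.189° + 9.910° = -128.28°.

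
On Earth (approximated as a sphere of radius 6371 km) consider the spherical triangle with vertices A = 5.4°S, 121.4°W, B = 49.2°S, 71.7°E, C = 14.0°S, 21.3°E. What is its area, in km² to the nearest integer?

Side lengths (central angles): a = 0.9431, b = 2.4123, c = 2.1680 rad; semiperimeter s = 2.7617.
By l'Huilier's theorem, tan(E/4) = √[tan(s/2) tan((s−a)/2) tan((s−b)/2) tan((s−c)/2)], giving spherical excess E = 2.1635 rad.
Area = E·R² = 2.1635 × (6371)² ≈ 87815775 km².

87815775 km²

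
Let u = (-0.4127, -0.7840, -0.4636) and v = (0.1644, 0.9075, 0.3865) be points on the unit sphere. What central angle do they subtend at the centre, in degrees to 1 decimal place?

u·v = -0.9585; |u| = 1.0000, |v| = 1.0000.
cos θ = (u·v)/(|u||v|) = -0.9586, so θ = 163.5°.

163.5°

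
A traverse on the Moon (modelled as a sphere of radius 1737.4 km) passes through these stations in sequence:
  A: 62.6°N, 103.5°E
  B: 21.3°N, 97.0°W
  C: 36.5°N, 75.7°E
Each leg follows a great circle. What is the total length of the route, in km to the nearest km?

6560 km

Leg A→B: central angle 1.6500 rad, distance 2866.7 km.
Leg B→C: central angle 2.1256 rad, distance 3693.1 km.
Total: 2866.7 + 3693.1 ≈ 6560 km.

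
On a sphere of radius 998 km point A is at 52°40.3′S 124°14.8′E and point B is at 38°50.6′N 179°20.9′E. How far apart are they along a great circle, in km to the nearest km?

1798 km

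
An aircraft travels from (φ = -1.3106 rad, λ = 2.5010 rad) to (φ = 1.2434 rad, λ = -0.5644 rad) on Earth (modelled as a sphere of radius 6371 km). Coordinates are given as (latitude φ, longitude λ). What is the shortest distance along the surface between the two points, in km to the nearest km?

Let φ₁ = -1.3106 rad, φ₂ = 1.2434 rad, and Δλ = -3.0654 rad.
cos c = sin φ₁ sin φ₂ + cos φ₁ cos φ₂ cos Δλ = (-0.9663)(0.9469) + (0.2573)(0.3216)(-0.9971) = -0.99750,
so c = arccos(-0.99750) = 3.07091 rad.
Distance = R·c = 6371 × 3.0709 ≈ 19565 km.

19565 km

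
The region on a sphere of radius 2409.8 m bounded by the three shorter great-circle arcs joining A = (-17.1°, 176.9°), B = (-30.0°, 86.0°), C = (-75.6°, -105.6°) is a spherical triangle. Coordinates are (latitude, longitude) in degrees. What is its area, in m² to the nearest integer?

5560188 m²

Side lengths (central angles): a = 1.2940, b = 1.2279, c = 1.4364 rad; semiperimeter s = 1.9791.
By l'Huilier's theorem, tan(E/4) = √[tan(s/2) tan((s−a)/2) tan((s−b)/2) tan((s−c)/2)], giving spherical excess E = 0.9575 rad.
Area = E·R² = 0.9575 × (2409.8)² ≈ 5560188 m².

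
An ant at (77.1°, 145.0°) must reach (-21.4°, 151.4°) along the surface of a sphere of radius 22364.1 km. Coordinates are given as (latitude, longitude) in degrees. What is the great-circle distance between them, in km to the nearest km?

38477 km

Let φ₁ = 1.3456 rad, φ₂ = -0.3735 rad, and Δλ = 0.1117 rad.
Haversine: a = sin²(Δφ/2) + cos φ₁ cos φ₂ sin²(Δλ/2) = 0.5739 + (0.2233)(0.9311)(0.0031) = 0.57455.
Central angle c = 2·arcsin(√a) = 1.72046 rad.
Distance = R·c = 22364.1 × 1.7205 ≈ 38477 km.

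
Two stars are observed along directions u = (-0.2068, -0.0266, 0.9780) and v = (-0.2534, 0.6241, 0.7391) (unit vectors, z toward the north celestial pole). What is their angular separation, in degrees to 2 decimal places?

u·v = 0.7586; |u| = 1.0000, |v| = 1.0000.
cos θ = (u·v)/(|u||v|) = 0.7587, so θ = 40.65°.

40.65°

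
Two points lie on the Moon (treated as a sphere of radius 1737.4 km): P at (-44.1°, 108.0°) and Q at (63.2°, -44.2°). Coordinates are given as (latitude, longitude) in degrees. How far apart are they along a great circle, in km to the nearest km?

With latitudes φ₁ = -44.100°, φ₂ = 63.200° and longitude difference Δλ = -152.200°:
cos c = sin φ₁ sin φ₂ + cos φ₁ cos φ₂ cos Δλ = (-0.6959)(0.8926) + (0.7181)(0.4509)(-0.8846) = -0.90758,
so c = arccos(-0.90758) = 2.70828 rad.
Distance = R·c = 1737.4 × 2.7083 ≈ 4705 km.

4705 km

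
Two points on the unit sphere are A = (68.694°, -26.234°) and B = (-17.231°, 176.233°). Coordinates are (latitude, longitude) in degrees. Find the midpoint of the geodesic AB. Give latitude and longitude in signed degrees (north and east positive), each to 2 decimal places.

45.03°, -171.13°

Central angle δ = 2.2102 rad. Interpolating on the sphere with fraction f = 0.5:
P = [sin((1−f)δ)·A + sin(fδ)·B] / sin δ = 1.1134·A + 1.1134·B in Cartesian coordinates,
giving P = (-0.6983, -0.1090, 0.7075), i.e. latitude 45.03°, longitude -171.13°.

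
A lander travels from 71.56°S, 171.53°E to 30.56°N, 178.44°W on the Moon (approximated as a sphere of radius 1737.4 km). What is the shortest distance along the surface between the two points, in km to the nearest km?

3104 km

With latitudes φ₁ = -71.560°, φ₂ = 30.560° and longitude difference Δλ = 10.030°:
cos c = sin φ₁ sin φ₂ + cos φ₁ cos φ₂ cos Δλ = (-0.9487)(0.5084) + (0.3163)(0.8611)(0.9847) = -0.21412,
so c = arccos(-0.21412) = 1.78659 rad.
Distance = R·c = 1737.4 × 1.7866 ≈ 3104 km.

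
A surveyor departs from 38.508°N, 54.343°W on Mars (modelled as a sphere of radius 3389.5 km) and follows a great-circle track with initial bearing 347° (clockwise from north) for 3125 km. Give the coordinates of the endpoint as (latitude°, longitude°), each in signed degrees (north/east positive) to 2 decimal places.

Angular distance δ = d/R = 3125/3389.5 = 0.92196 rad; initial bearing θ = 6.0563 rad.
sin φ₂ = sin φ₁ cos δ + cos φ₁ sin δ cos θ = (0.6226)(0.6043) + (0.7825)(0.7968)(0.9744) = 0.9837, so φ₂ = 79.66°.
Δλ = atan2(sin θ sin δ cos φ₁, cos δ − sin φ₁ sin φ₂) = atan2(-0.1403, -0.0082) = -93.366°.
λ₂ = -54.343° − 93.366° = -147.71°.

79.66°, -147.71°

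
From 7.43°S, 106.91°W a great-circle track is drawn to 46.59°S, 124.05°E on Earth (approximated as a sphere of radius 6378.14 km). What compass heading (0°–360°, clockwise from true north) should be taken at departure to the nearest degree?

215°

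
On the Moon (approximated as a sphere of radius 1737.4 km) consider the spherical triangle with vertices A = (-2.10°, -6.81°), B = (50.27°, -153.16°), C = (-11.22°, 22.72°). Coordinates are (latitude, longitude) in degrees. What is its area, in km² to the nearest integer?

Side lengths (central angles): a = 2.4575, b = 0.5355, c = 2.1651 rad; semiperimeter s = 2.5790.
By l'Huilier's theorem, tan(E/4) = √[tan(s/2) tan((s−a)/2) tan((s−b)/2) tan((s−c)/2)], giving spherical excess E = 1.0505 rad.
Area = E·R² = 1.0505 × (1737.4)² ≈ 3170899 km².

3170899 km²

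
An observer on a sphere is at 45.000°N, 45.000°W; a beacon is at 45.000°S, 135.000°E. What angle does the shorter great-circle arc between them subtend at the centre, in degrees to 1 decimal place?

180.0°

With latitudes φ₁ = 45.000°, φ₂ = -45.000° and longitude difference Δλ = -180.000°:
Haversine: a = sin²(Δφ/2) + cos φ₁ cos φ₂ sin²(Δλ/2) = 0.5000 + (0.7071)(0.7071)(1.0000) = 1.00000.
Central angle c = 2·arcsin(√a) = 3.14159 rad.
So the angular separation is 180.0°.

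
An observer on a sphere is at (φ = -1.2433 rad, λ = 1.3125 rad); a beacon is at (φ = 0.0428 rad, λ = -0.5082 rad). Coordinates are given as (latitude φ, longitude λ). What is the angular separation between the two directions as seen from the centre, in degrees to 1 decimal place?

Let φ₁ = -1.2433 rad, φ₂ = 0.0428 rad, and Δλ = -1.8207 rad.
Haversine: a = sin²(Δφ/2) + cos φ₁ cos φ₂ sin²(Δλ/2) = 0.3596 + (0.3217)(0.9991)(0.6237) = 0.56000.
Central angle c = 2·arcsin(√a) = 1.69108 rad.
So the angular separation is 96.9°.

96.9°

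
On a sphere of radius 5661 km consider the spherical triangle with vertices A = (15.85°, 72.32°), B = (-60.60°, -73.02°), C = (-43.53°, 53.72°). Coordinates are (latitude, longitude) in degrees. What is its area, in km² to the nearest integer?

3584159 km²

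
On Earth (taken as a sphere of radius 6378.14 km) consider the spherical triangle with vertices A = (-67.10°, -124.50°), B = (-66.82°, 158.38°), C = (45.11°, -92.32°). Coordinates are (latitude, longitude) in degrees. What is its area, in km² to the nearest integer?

Side lengths (central angles): a = 2.4085, b = 2.0045, c = 0.4929 rad; semiperimeter s = 2.4529.
By l'Huilier's theorem, tan(E/4) = √[tan(s/2) tan((s−a)/2) tan((s−b)/2) tan((s−c)/2)], giving spherical excess E = 0.5766 rad.
Area = E·R² = 0.5766 × (6378.14)² ≈ 23457894 km².

23457894 km²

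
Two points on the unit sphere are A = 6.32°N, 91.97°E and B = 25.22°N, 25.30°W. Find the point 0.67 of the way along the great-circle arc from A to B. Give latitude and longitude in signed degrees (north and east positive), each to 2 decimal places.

30.81°, 16.10°

The central angle between A and B is δ = 1.9445 rad.
With f = 0.67, the slerp weights are sin((1−f)δ)/sin δ = 0.6429 and sin(fδ)/sin δ = 1.0358.
Weighted sum of the unit vectors: (0.6429)·(-0.0342,0.9933,0.1101) + (1.0358)·(0.8179,-0.3866,0.4261) = (0.8252, 0.2382, 0.5121).
Converting back: φ = atan2(z, √(x²+y²)) = 30.81°, λ = atan2(y, x) = 16.10°.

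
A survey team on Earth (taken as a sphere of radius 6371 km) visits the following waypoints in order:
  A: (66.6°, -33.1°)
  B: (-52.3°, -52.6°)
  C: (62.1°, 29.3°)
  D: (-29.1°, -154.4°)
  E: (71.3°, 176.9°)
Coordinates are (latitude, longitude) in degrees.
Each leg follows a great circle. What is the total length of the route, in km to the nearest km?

Leg A→B: central angle 2.0912 rad, distance 13322.9 km.
Leg B→C: central angle 2.2902 rad, distance 14590.9 km.
Leg C→D: central angle 2.5641 rad, distance 16335.7 km.
Leg D→E: central angle 1.7874 rad, distance 11387.7 km.
Total: 13322.9 + 14590.9 + 16335.7 + 11387.7 ≈ 55637 km.

55637 km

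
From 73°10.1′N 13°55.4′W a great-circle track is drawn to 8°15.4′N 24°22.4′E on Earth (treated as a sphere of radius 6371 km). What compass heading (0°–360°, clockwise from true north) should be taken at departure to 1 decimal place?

Δλ = 38.297° = 0.6684 rad.
y = sin Δλ · cos φ₂ = (0.6197)(0.9896) = 0.6133
x = cos φ₁ sin φ₂ − sin φ₁ cos φ₂ cos Δλ = (0.2896)(0.1436) − (0.9572)(0.9896)(0.7848) = -0.7018
θ = atan2(y, x) = 138.85°, so the bearing is 138.9°.

138.9°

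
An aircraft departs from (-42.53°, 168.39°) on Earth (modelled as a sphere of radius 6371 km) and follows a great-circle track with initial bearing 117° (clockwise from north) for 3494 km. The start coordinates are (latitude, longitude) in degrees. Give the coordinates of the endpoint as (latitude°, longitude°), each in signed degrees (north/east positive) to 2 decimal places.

Angular distance δ = d/R = 3494/6371 = 0.54842 rad; initial bearing θ = 2.0420 rad.
sin φ₂ = sin φ₁ cos δ + cos φ₁ sin δ cos θ = (-0.6760)(0.8533) + (0.7369)(0.5213)(-0.4540) = -0.7513, so φ₂ = -48.70°.
Δλ = atan2(sin θ sin δ cos φ₁, cos δ − sin φ₁ sin φ₂) = atan2(0.3423, 0.3455) = 44.734°.
λ₂ = 168.390° + 44.734° = 213.12° → -146.88° after wrapping to (−180°, 180°].

-48.70°, -146.88°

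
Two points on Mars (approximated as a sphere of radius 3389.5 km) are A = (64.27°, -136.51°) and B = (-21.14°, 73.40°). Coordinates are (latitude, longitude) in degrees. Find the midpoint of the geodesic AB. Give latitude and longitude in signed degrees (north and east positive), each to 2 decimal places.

42.14°, 94.66°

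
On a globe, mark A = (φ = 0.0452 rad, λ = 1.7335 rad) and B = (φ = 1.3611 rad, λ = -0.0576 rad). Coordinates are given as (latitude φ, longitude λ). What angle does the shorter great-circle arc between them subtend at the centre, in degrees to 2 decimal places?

90.07°

With latitudes φ₁ = 2.590°, φ₂ = 77.985° and longitude difference Δλ = -102.622°:
cos c = sin φ₁ sin φ₂ + cos φ₁ cos φ₂ cos Δλ = (0.0452)(0.9781) + (0.9990)(0.2082)(-0.2185) = -0.00125,
so c = arccos(-0.00125) = 1.57204 rad.
So the angular separation is 90.07°.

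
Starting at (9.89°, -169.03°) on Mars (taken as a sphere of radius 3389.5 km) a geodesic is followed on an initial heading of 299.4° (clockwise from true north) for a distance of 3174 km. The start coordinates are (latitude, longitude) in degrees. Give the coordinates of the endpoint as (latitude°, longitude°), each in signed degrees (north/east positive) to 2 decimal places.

29.43°, 137.30°

Angular distance δ = d/R = 3174/3389.5 = 0.93642 rad; initial bearing θ = 5.2255 rad.
sin φ₂ = sin φ₁ cos δ + cos φ₁ sin δ cos θ = (0.1718)(0.5927) + (0.9851)(0.8054)(0.4909) = 0.4913, so φ₂ = 29.43°.
Δλ = atan2(sin θ sin δ cos φ₁, cos δ − sin φ₁ sin φ₂) = atan2(-0.6913, 0.5083) = -53.674°.
λ₂ = -169.030° − 53.674° = -222.70° → 137.30° after wrapping to (−180°, 180°].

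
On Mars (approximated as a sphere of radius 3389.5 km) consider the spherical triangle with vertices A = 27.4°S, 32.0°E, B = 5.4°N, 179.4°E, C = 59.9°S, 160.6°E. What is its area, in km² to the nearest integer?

10877392 km²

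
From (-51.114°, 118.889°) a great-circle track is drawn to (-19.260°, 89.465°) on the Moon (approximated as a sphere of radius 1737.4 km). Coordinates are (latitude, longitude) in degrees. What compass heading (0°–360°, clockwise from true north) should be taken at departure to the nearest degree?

313°

With φ₁ = -0.8921, φ₂ = -0.3362, Δλ = -0.5135 rad, the forward-azimuth formula gives
θ = atan2( sin Δλ cos φ₂ , cos φ₁ sin φ₂ − sin φ₁ cos φ₂ cos Δλ ) = atan2(-0.4638, 0.4330) = -46.97°.
Adding 360° brings this into [0°, 360°): 313°.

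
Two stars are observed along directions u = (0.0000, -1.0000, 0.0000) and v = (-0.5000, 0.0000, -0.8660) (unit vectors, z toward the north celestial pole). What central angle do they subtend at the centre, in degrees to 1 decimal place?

90.0°

u·v = 0.0000; |u| = 1.0000, |v| = 1.0000.
cos θ = (u·v)/(|u||v|) = 0.0000, so θ = 90.0°.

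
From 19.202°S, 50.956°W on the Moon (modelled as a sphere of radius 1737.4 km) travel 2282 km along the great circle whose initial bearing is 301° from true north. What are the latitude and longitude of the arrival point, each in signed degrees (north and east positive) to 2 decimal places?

22.75°, -114.96°

Angular distance δ = d/R = 2282/1737.4 = 1.31346 rad; initial bearing θ = 5.2534 rad.
sin φ₂ = sin φ₁ cos δ + cos φ₁ sin δ cos θ = (-0.3289)(0.2545) + (0.9444)(0.9671)(0.5150) = 0.3867, so φ₂ = 22.75°.
Δλ = atan2(sin θ sin δ cos φ₁, cos δ − sin φ₁ sin φ₂) = atan2(-0.7828, 0.3817) = -64.008°.
λ₂ = -50.956° − 64.008° = -114.96°.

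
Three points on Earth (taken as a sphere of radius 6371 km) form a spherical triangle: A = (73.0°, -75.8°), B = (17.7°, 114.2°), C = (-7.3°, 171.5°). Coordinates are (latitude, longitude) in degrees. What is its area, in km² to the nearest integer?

48238820 km²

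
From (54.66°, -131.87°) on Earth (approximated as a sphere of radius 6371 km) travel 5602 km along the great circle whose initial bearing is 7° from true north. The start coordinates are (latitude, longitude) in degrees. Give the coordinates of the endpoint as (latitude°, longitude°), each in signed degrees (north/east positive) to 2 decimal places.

74.24°, 27.91°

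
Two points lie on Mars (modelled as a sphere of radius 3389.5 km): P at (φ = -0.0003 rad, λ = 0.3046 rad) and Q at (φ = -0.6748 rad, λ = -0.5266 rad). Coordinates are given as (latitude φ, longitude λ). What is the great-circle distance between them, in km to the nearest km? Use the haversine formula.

Let φ₁ = -0.0003 rad, φ₂ = -0.6748 rad, and Δλ = -0.8312 rad.
Haversine: a = sin²(Δφ/2) + cos φ₁ cos φ₂ sin²(Δλ/2) = 0.1095 + (1.0000)(0.7808)(0.1630) = 0.23677.
Central angle c = 2·arcsin(√a) = 1.01636 rad.
Distance = R·c = 3389.5 × 1.0164 ≈ 3445 km.

3445 km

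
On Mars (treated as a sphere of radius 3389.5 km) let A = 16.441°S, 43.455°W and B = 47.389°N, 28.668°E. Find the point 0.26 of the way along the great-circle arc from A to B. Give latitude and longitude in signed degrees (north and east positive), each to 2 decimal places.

1.91°, -28.54°

Central angle δ = 1.5798 rad. Interpolating on the sphere with fraction f = 0.26:
P = [sin((1−f)δ)·A + sin(fδ)·B] / sin δ = 0.9204·A + 0.3993·B in Cartesian coordinates,
giving P = (0.8780, -0.4775, 0.0334), i.e. latitude 1.91°, longitude -28.54°.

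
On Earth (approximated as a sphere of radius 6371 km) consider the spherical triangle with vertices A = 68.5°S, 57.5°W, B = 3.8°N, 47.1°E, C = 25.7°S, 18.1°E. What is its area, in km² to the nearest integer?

8934696 km²

Side lengths (central angles): a = 0.7111, b = 1.0637, c = 1.7253 rad; semiperimeter s = 1.7501.
By l'Huilier's theorem, tan(E/4) = √[tan(s/2) tan((s−a)/2) tan((s−b)/2) tan((s−c)/2)], giving spherical excess E = 0.2201 rad.
Area = E·R² = 0.2201 × (6371)² ≈ 8934696 km².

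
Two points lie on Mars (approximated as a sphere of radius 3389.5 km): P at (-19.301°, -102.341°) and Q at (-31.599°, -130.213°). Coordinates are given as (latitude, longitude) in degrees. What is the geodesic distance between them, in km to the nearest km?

1650 km

With latitudes φ₁ = -19.301°, φ₂ = -31.599° and longitude difference Δλ = -27.872°:
cos c = sin φ₁ sin φ₂ + cos φ₁ cos φ₂ cos Δλ = (-0.3305)(-0.5240) + (0.9438)(0.8517)(0.8840) = 0.88380,
so c = arccos(0.88380) = 0.48687 rad.
Distance = R·c = 3389.5 × 0.4869 ≈ 1650 km.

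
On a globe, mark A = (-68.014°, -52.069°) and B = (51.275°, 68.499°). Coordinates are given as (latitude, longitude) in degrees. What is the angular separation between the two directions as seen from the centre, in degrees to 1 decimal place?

Let φ₁ = -1.1871 rad, φ₂ = 0.8949 rad, and Δλ = 2.1043 rad.
cos c = sin φ₁ sin φ₂ + cos φ₁ cos φ₂ cos Δλ = (-0.9273)(0.7802) + (0.3744)(0.6256)(-0.5086) = -0.84253,
so c = arccos(-0.84253) = 2.57276 rad.
So the angular separation is 147.4°.

147.4°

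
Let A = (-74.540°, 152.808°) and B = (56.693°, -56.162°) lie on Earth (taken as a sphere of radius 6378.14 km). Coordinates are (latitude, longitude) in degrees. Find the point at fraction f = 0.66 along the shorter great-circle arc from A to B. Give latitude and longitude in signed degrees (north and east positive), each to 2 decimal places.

4.35°, -73.17°

The central angle between A and B is δ = 2.7750 rad.
With f = 0.66, the slerp weights are sin((1−f)δ)/sin δ = 2.2589 and sin(fδ)/sin δ = 2.6958.
Weighted sum of the unit vectors: (2.2589)·(-0.2371,0.1218,-0.9638) + (2.6958)·(0.3058,-0.4561,0.8357) = (0.2887, -0.9544, 0.0758).
Converting back: φ = atan2(z, √(x²+y²)) = 4.35°, λ = atan2(y, x) = -73.17°.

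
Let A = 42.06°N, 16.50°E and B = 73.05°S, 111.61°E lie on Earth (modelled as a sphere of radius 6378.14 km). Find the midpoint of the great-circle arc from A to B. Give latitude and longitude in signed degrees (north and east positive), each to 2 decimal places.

-20.34°, 38.56°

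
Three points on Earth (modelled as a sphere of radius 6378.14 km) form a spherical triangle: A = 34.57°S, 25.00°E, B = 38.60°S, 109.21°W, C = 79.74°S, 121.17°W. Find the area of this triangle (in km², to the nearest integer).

Side lengths (central angles): a = 0.7226, b = 1.1191, c = 1.6657 rad; semiperimeter s = 1.7537.
By l'Huilier's theorem, tan(E/4) = √[tan(s/2) tan((s−a)/2) tan((s−b)/2) tan((s−c)/2)], giving spherical excess E = 0.3957 rad.
Area = E·R² = 0.3957 × (6378.14)² ≈ 16096031 km².

16096031 km²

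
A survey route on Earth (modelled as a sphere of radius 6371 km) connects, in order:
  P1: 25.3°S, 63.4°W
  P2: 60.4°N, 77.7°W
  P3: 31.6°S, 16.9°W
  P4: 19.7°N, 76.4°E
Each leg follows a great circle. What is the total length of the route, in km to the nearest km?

Leg P1→P2: central angle 1.5096 rad, distance 9617.8 km.
Leg P2→P3: central angle 1.8238 rad, distance 11619.7 km.
Leg P3→P4: central angle 1.7955 rad, distance 11439.0 km.
Total: 9617.8 + 11619.7 + 11439.0 ≈ 32676 km.

32676 km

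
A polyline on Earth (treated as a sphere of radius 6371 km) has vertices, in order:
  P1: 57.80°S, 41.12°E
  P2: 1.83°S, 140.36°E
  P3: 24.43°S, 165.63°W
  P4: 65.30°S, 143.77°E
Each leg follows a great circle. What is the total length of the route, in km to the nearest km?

Leg P1→P2: central angle 1.6293 rad, distance 10380.4 km.
Leg P2→P3: central angle 0.9909 rad, distance 6312.8 km.
Leg P3→P4: central angle 0.9056 rad, distance 5769.5 km.
Total: 10380.4 + 6312.8 + 5769.5 ≈ 22463 km.

22463 km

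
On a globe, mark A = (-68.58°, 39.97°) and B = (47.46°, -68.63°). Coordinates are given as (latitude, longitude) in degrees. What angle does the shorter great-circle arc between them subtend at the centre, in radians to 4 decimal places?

2.4413 rad

With latitudes φ₁ = -68.580°, φ₂ = 47.460° and longitude difference Δλ = -108.600°:
cos c = sin φ₁ sin φ₂ + cos φ₁ cos φ₂ cos Δλ = (-0.9309)(0.7368) + (0.3652)(0.6761)(-0.3190) = -0.76467,
so c = arccos(-0.76467) = 2.44132 rad.
So the angular separation is 2.4413 rad.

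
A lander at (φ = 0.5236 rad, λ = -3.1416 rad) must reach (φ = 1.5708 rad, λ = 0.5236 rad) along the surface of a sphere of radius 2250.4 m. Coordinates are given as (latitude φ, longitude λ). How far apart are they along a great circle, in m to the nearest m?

In radians: φ₁ = 0.5236, φ₂ = 1.5708, Δλ = -150.000° = -2.6180 rad.
cos c = sin φ₁ sin φ₂ + cos φ₁ cos φ₂ cos Δλ = (0.5000)(1.0000) + (0.8660)(-0.0000)(-0.8660) = 0.50000,
so c = arccos(0.50000) = 1.04719 rad.
Distance = R·c = 2250.4 × 1.0472 ≈ 2357 m.

2357 m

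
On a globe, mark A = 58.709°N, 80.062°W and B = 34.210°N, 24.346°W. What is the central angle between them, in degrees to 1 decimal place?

43.7°

Let φ₁ = 1.0247 rad, φ₂ = 0.5971 rad, and Δλ = 0.9724 rad.
Haversine: a = sin²(Δφ/2) + cos φ₁ cos φ₂ sin²(Δλ/2) = 0.0450 + (0.5194)(0.8270)(0.2184) = 0.13880.
Central angle c = 2·arcsin(√a) = 0.76354 rad.
So the angular separation is 43.7°.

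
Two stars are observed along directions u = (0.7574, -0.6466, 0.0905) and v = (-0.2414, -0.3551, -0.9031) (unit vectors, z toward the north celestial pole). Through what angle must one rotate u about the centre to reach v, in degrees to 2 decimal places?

u·v = -0.0350; |u| = 1.0000, |v| = 1.0000.
cos θ = (u·v)/(|u||v|) = -0.0350, so θ = 92.00°.

92.00°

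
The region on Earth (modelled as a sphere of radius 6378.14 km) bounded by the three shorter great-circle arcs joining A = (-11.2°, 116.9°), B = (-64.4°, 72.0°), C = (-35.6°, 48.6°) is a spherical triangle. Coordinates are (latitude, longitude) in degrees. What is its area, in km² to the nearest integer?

Side lengths (central angles): a = 0.5597, b = 1.1506, c = 1.0754 rad; semiperimeter s = 1.3928.
By l'Huilier's theorem, tan(E/4) = √[tan(s/2) tan((s−a)/2) tan((s−b)/2) tan((s−c)/2)], giving spherical excess E = 0.3388 rad.
Area = E·R² = 0.3388 × (6378.14)² ≈ 13782617 km².

13782617 km²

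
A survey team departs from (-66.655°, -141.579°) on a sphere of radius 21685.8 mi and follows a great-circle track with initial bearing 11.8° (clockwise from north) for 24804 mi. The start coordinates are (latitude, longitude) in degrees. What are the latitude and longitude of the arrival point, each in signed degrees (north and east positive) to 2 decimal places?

Angular distance δ = d/R = 24804/21685.8 = 1.14379 rad; initial bearing θ = 0.2059 rad.
sin φ₂ = sin φ₁ cos δ + cos φ₁ sin δ cos θ = (-0.9181)(0.4141) + (0.3963)(0.9102)(0.9789) = -0.0272, so φ₂ = -1.56°.
Δλ = atan2(sin θ sin δ cos φ₁, cos δ − sin φ₁ sin φ₂) = atan2(0.0738, 0.3892) = 10.731°.
λ₂ = -141.579° + 10.731° = -130.85°.

-1.56°, -130.85°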